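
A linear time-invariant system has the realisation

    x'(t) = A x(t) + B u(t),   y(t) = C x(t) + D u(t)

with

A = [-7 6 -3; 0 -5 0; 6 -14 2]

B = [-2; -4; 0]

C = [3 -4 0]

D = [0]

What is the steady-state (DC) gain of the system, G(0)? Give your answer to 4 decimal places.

G(0) = C(-A)^{-1}B + D = -C A^{-1} B + D.
det A = -20, so A^{-1} = (1/-20)·adj(A) = [[1/2, -3/2, 3/4], [0, -1/5, 0], [-3/2, 31/10, -7/4]]
A^{-1} B = [5, 4/5, -47/5]^T
C A^{-1} B = 59/5
G(0) = D - C A^{-1} B = 0 - (59/5) = -59/5 ≈ -11.8000

-11.8000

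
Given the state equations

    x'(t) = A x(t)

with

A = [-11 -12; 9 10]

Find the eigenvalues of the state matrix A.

det(sI - A) = s^2 - (tr A)s + det A, with tr A = (-11) + 10 = -1 and det A = (-11)·10 - (-12)·9 = -110 - (-108) = -2.
So p(s) = det(sI - A) = s^2 + s - 2.
Factor s^2 + s - 2: two numbers with sum -1 and product -2 are 1 and -2, so s^2 + s - 2 = (s - 1)(s + 2).
Hence p(s) = (s - 1) (s + 2), with roots -2, 1.
At least one eigenvalue has non-negative real part, so the system is not asymptotically stable.

-2, 1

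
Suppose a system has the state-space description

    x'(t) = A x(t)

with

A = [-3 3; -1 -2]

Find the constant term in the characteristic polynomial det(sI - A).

For a 2×2 matrix, det(sI - A) = s^2 - (tr A)s + det A.
tr A = -5, det A = 9.
So p(s) = s^2 + 5s + 9.
The constant term is 9.

9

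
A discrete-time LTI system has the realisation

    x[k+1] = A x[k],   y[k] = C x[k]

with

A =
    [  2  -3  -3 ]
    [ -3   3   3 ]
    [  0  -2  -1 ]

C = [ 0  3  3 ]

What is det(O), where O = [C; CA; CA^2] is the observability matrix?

CA = [[-9, 3, 6]]
CA^2 = [[-27, 24, 30]]
Observability matrix O = [C; CA; CA^2] = [[0, 3, 3], [-9, 3, 6], [-27, 24, 30]]
Expanding along the first row, det(O) = 0·(3·30 - 6·24) - 3·((-9)·30 - 6·(-27)) + 3·((-9)·24 - 3·(-27)) = 0·(-54) - 3·(-108) + 3·(-135) = -81
Since det(O) ≠ 0, rank(O) = 3 and the system is completely observable.

-81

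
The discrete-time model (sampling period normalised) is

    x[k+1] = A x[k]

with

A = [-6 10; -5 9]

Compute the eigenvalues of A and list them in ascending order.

det(zI - A) = z^2 - (tr A)z + det A, with tr A = (-6) + 9 = 3 and det A = (-6)·9 - 10·(-5) = -54 - (-50) = -4.
So p(z) = det(zI - A) = z^2 - 3z - 4.
Factor z^2 - 3z - 4: two numbers with sum 3 and product -4 are 4 and -1, so z^2 - 3z - 4 = (z - 4)(z + 1).
Hence p(z) = (z - 4) (z + 1), with roots -1, 4.

-1, 4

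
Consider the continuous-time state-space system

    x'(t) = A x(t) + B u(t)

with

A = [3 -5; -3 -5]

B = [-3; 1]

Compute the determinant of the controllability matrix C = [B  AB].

2

AB = [[-14], [4]]
Controllability matrix C = [B  AB] = [[-3, -14], [1, 4]]
det(C) = (-3)·4 - (-14)·1 = -12 - (-14) = 2
Since det(C) ≠ 0, rank(C) = 2 and the system is completely controllable.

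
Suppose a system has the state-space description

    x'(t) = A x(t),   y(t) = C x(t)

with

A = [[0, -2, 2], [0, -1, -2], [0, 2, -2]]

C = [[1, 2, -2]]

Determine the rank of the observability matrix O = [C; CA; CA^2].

3

CA = [[0, -8, 2]]
CA^2 = [[0, 12, 12]]
Observability matrix O = [C; CA; CA^2] = [[1, 2, -2], [0, -8, 2], [0, 12, 12]]
det(O) = 1·((-8)·12 - 2·12) - 2·(0·12 - 2·0) + (-2)·(0·12 - (-8)·0) = 1·(-120) - 2·0 + (-2)·0 = -120 ≠ 0, so rank(O) = 3.
rank(O) = 3 = n, so the pair (A, C) is completely observable.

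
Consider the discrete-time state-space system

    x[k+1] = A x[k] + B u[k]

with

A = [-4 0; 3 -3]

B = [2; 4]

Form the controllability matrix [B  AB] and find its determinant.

20

AB = [[-8], [-6]]
Controllability matrix C = [B  AB] = [[2, -8], [4, -6]]
det(C) = 2·(-6) - (-8)·4 = -12 - (-32) = 20
Since det(C) ≠ 0, rank(C) = 2 and the system is completely controllable.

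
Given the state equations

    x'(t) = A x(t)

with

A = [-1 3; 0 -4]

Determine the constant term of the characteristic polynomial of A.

4

For a 2×2 matrix, det(sI - A) = s^2 - (tr A)s + det A.
tr A = -5, det A = 4.
So p(s) = s^2 + 5s + 4.
The constant term is 4.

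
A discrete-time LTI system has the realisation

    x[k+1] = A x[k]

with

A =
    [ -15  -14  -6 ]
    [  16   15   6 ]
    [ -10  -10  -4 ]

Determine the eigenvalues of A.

det(zI - A) = z^3 - (tr A)z^2 + (M11 + M22 + M33)z - det A, where Mii is the 2×2 principal minor of A obtained by deleting row i and column i.
tr A = (-15) + 15 + (-4) = -4; M11 = 15·(-4) - 6·(-10) = -60 - (-60) = 0; M22 = (-15)·(-4) - (-6)·(-10) = 60 - 60 = 0; M33 = (-15)·15 - (-14)·16 = -225 - (-224) = -1; sum of minors = -1.
det A = (-15)·(15·(-4) - 6·(-10)) - (-14)·(16·(-4) - 6·(-10)) + (-6)·(16·(-10) - 15·(-10)) = (-15)·0 - (-14)·(-4) + (-6)·(-10) = 4.
So p(z) = det(zI - A) = z^3 + 4z^2 - z - 4.
Rational-root test: any integer root divides -4. Testing small divisors, z = -1 works: p(-1) = -1 + 4 + 1 + (-4) = 0, so (z + 1) is a factor.
Dividing, p(z) = (z + 1)(z^2 + 3z - 4).
Factor z^2 + 3z - 4: two numbers with sum -3 and product -4 are 1 and -4, so z^2 + 3z - 4 = (z - 1)(z + 4).
Hence p(z) = (z - 1) (z + 1) (z + 4), with roots -4, -1, 1.

-4, -1, 1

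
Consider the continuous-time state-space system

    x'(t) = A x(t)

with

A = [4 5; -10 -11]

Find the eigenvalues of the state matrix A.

-6, -1

det(sI - A) = s^2 - (tr A)s + det A, with tr A = 4 + (-11) = -7 and det A = 4·(-11) - 5·(-10) = -44 - (-50) = 6.
So p(s) = det(sI - A) = s^2 + 7s + 6.
Factor s^2 + 7s + 6: two numbers with sum -7 and product 6 are -1 and -6, so s^2 + 7s + 6 = (s + 1)(s + 6).
Hence p(s) = (s + 1) (s + 6), with roots -6, -1.
All eigenvalues have negative real part, so the system is asymptotically stable.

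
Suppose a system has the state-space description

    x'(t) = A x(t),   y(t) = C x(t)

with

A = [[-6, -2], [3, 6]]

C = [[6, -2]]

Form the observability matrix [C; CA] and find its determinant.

-228

CA = [[-42, -24]]
Observability matrix O = [C; CA] = [[6, -2], [-42, -24]]
det(O) = 6·(-24) - (-2)·(-42) = -144 - 84 = -228
Since det(O) ≠ 0, rank(O) = 2 and the system is completely observable.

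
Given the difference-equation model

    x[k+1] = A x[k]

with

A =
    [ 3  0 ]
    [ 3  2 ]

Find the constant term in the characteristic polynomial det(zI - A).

For a 2×2 matrix, det(zI - A) = z^2 - (tr A)z + det A.
tr A = 5, det A = 6.
So p(z) = z^2 - 5z + 6.
The constant term is 6.

6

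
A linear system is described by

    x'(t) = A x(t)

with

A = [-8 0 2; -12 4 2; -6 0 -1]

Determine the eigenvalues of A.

det(sI - A) = s^3 - (tr A)s^2 + (M11 + M22 + M33)s - det A, where Mii is the 2×2 principal minor of A obtained by deleting row i and column i.
tr A = (-8) + 4 + (-1) = -5; M11 = 4·(-1) - 2·0 = -4 - 0 = -4; M22 = (-8)·(-1) - 2·(-6) = 8 - (-12) = 20; M33 = (-8)·4 - 0·(-12) = -32 - 0 = -32; sum of minors = -16.
det A = (-8)·(4·(-1) - 2·0) - 0·((-12)·(-1) - 2·(-6)) + 2·((-12)·0 - 4·(-6)) = (-8)·(-4) - 0·24 + 2·24 = 80.
So p(s) = det(sI - A) = s^3 + 5s^2 - 16s - 80.
Rational-root test: any integer root divides -80. Testing small divisors, s = -4 works: p(-4) = -64 + 80 + 64 + (-80) = 0, so (s + 4) is a factor.
Dividing, p(s) = (s + 4)(s^2 + s - 20).
Factor s^2 + s - 20: two numbers with sum -1 and product -20 are 4 and -5, so s^2 + s - 20 = (s - 4)(s + 5).
Hence p(s) = (s - 4) (s + 4) (s + 5), with roots -5, -4, 4.
At least one eigenvalue has non-negative real part, so the system is not asymptotically stable.

-5, -4, 4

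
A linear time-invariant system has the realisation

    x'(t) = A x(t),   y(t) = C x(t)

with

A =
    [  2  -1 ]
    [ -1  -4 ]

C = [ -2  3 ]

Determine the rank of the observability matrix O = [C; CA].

CA = [[-7, -10]]
Observability matrix O = [C; CA] = [[-2, 3], [-7, -10]]
det(O) = (-2)·(-10) - 3·(-7) = 20 - (-21) = 41 ≠ 0, so rank(O) = 2.
rank(O) = 2 = n, so the pair (A, C) is completely observable.

2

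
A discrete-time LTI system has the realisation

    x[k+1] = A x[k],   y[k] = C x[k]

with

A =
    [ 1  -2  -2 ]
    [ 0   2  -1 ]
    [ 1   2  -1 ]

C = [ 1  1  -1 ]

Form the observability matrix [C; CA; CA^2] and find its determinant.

-16

CA = [[0, -2, -2]]
CA^2 = [[-2, -8, 4]]
Observability matrix O = [C; CA; CA^2] = [[1, 1, -1], [0, -2, -2], [-2, -8, 4]]
Expanding along the first row, det(O) = 1·((-2)·4 - (-2)·(-8)) - 1·(0·4 - (-2)·(-2)) + (-1)·(0·(-8) - (-2)·(-2)) = 1·(-24) - 1·(-4) + (-1)·(-4) = -16
Since det(O) ≠ 0, rank(O) = 3 and the system is completely observable.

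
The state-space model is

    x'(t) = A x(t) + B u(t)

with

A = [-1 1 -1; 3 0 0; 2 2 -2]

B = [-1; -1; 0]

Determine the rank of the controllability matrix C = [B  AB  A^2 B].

AB = [[0], [-3], [-4]]
A^2B = [[1], [0], [2]]
Controllability matrix C = [B  AB  A^2B] = [[-1, 0, 1], [-1, -3, 0], [0, -4, 2]]
det(C) = (-1)·((-3)·2 - 0·(-4)) - 0·((-1)·2 - 0·0) + 1·((-1)·(-4) - (-3)·0) = (-1)·(-6) - 0·(-2) + 1·4 = 10 ≠ 0, so rank(C) = 3.
rank(C) = 3 = n, so the pair (A, B) is completely controllable.

3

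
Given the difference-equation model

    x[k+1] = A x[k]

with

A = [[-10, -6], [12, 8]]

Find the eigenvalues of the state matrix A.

det(zI - A) = z^2 - (tr A)z + det A, with tr A = (-10) + 8 = -2 and det A = (-10)·8 - (-6)·12 = -80 - (-72) = -8.
So p(z) = det(zI - A) = z^2 + 2z - 8.
Factor z^2 + 2z - 8: two numbers with sum -2 and product -8 are 2 and -4, so z^2 + 2z - 8 = (z - 2)(z + 4).
Hence p(z) = (z - 2) (z + 4), with roots -4, 2.

-4, 2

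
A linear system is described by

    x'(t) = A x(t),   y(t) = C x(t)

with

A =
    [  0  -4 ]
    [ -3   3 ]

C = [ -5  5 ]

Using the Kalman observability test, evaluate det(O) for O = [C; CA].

-100

CA = [[-15, 35]]
Observability matrix O = [C; CA] = [[-5, 5], [-15, 35]]
det(O) = (-5)·35 - 5·(-15) = -175 - (-75) = -100
Since det(O) ≠ 0, rank(O) = 2 and the system is completely observable.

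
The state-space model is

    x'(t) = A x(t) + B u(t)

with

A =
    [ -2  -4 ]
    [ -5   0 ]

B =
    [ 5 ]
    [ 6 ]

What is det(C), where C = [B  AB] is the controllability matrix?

AB = [[-34], [-25]]
Controllability matrix C = [B  AB] = [[5, -34], [6, -25]]
det(C) = 5·(-25) - (-34)·6 = -125 - (-204) = 79
Since det(C) ≠ 0, rank(C) = 2 and the system is completely controllable.

79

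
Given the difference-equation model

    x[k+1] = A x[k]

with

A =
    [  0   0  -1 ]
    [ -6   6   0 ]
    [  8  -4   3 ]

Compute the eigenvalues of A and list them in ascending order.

2, 3, 4

det(zI - A) = z^3 - (tr A)z^2 + (M11 + M22 + M33)z - det A, where Mii is the 2×2 principal minor of A obtained by deleting row i and column i.
tr A = 0 + 6 + 3 = 9; M11 = 6·3 - 0·(-4) = 18 - 0 = 18; M22 = 0·3 - (-1)·8 = 0 - (-8) = 8; M33 = 0·6 - 0·(-6) = 0 - 0 = 0; sum of minors = 26.
det A = 0·(6·3 - 0·(-4)) - 0·((-6)·3 - 0·8) + (-1)·((-6)·(-4) - 6·8) = 0·18 - 0·(-18) + (-1)·(-24) = 24.
So p(z) = det(zI - A) = z^3 - 9z^2 + 26z - 24.
Rational-root test: any integer root divides -24. Testing small divisors, z = 2 works: p(2) = 8 + (-36) + 52 + (-24) = 0, so (z - 2) is a factor.
Dividing, p(z) = (z - 2)(z^2 - 7z + 12).
Factor z^2 - 7z + 12: two numbers with sum 7 and product 12 are 4 and 3, so z^2 - 7z + 12 = (z - 4)(z - 3).
Hence p(z) = (z - 4) (z - 3) (z - 2), with roots 2, 3, 4.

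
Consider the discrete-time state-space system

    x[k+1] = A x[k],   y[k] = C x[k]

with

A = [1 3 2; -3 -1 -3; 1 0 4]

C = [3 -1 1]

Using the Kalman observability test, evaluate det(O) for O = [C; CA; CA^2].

CA = [[7, 10, 13]]
CA^2 = [[-10, 11, 36]]
Observability matrix O = [C; CA; CA^2] = [[3, -1, 1], [7, 10, 13], [-10, 11, 36]]
Expanding along the first row, det(O) = 3·(10·36 - 13·11) - (-1)·(7·36 - 13·(-10)) + 1·(7·11 - 10·(-10)) = 3·217 - (-1)·382 + 1·177 = 1210
Since det(O) ≠ 0, rank(O) = 3 and the system is completely observable.

1210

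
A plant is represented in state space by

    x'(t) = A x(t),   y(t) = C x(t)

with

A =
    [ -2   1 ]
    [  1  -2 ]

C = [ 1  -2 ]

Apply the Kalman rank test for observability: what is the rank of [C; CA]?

2

CA = [[-4, 5]]
Observability matrix O = [C; CA] = [[1, -2], [-4, 5]]
det(O) = 1·5 - (-2)·(-4) = 5 - 8 = -3 ≠ 0, so rank(O) = 2.
rank(O) = 2 = n, so the pair (A, C) is completely observable.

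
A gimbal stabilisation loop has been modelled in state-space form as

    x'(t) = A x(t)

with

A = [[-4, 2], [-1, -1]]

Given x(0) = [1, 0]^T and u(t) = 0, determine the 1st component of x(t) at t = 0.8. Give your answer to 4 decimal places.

det(sI - A) = s^2 - (tr A)s + det A, with tr A = (-4) + (-1) = -5 and det A = (-4)·(-1) - 2·(-1) = 4 - (-2) = 6.
So p(s) = det(sI - A) = s^2 + 5s + 6.
Factor s^2 + 5s + 6: two numbers with sum -5 and product 6 are -2 and -3, so s^2 + 5s + 6 = (s + 2)(s + 3).
Hence p(s) = (s + 2) (s + 3), with roots -3, -2.
The eigenvalues -3, -2 are distinct and real, so A is diagonalisable and x(t) = e^{At} x(0) = V diag(e^{λ_i t}) V^{-1} x(0), where the columns of V are the eigenvectors.
λ = -3: A - (-3)I = [[-1, 2], [-1, 2]]. Row 1 gives (-1)·v1 + 2·v2 = 0, so take v_1 = [-2, -1]^T.
λ = -2: A - (-2)I = [[-2, 2], [-1, 1]]. Row 1 gives (-2)·v1 + 2·v2 = 0, so take v_2 = [1, 1]^T.
V = [v_1 v_2] = [[-2, 1], [-1, 1]] has det V = -1, so V^{-1} = adj(V)/det V = [[-1, 1], [-1, 2]].
Modal coordinates z(0) = V^{-1} x(0): (-1)·1 + 1·0 = -1; (-1)·1 + 2·0 = -1; so z(0) = [-1, -1]^T.
x_1(t) = Σ_i (v_i)_1 · z_i(0) · e^{λ_i t} (row 1 of V times the modal terms).
x_1(0.8) = (-2)·(-1)·e^{-3·0.8} + 1·(-1)·e^{-2·0.8} = 2·0.090718 + (-1)·0.201897 = -0.0205.

-0.0205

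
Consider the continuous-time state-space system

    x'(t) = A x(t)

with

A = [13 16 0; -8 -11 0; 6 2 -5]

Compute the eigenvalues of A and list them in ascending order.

-5, -3, 5

det(sI - A) = s^3 - (tr A)s^2 + (M11 + M22 + M33)s - det A, where Mii is the 2×2 principal minor of A obtained by deleting row i and column i.
tr A = 13 + (-11) + (-5) = -3; M11 = (-11)·(-5) - 0·2 = 55 - 0 = 55; M22 = 13·(-5) - 0·6 = -65 - 0 = -65; M33 = 13·(-11) - 16·(-8) = -143 - (-128) = -15; sum of minors = -25.
det A = 13·((-11)·(-5) - 0·2) - 16·((-8)·(-5) - 0·6) + 0·((-8)·2 - (-11)·6) = 13·55 - 16·40 + 0·50 = 75.
So p(s) = det(sI - A) = s^3 + 3s^2 - 25s - 75.
Rational-root test: any integer root divides -75. Testing small divisors, s = -3 works: p(-3) = -27 + 27 + 75 + (-75) = 0, so (s + 3) is a factor.
Dividing, p(s) = (s + 3)(s^2 - 25).
Factor s^2 - 25: two numbers with sum 0 and product -25 are 5 and -5, so s^2 - 25 = (s - 5)(s + 5).
Hence p(s) = (s - 5) (s + 3) (s + 5), with roots -5, -3, 5.
At least one eigenvalue has non-negative real part, so the system is not asymptotically stable.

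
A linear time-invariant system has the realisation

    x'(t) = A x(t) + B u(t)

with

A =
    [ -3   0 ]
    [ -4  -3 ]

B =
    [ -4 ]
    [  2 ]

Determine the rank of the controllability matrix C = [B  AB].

2

AB = [[12], [10]]
Controllability matrix C = [B  AB] = [[-4, 12], [2, 10]]
det(C) = (-4)·10 - 12·2 = -40 - 24 = -64 ≠ 0, so rank(C) = 2.
rank(C) = 2 = n, so the pair (A, B) is completely controllable.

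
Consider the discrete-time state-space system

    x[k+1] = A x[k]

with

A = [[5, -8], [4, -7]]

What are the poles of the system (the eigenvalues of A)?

-3, 1

det(zI - A) = z^2 - (tr A)z + det A, with tr A = 5 + (-7) = -2 and det A = 5·(-7) - (-8)·4 = -35 - (-32) = -3.
So p(z) = det(zI - A) = z^2 + 2z - 3.
Factor z^2 + 2z - 3: two numbers with sum -2 and product -3 are 1 and -3, so z^2 + 2z - 3 = (z - 1)(z + 3).
Hence p(z) = (z - 1) (z + 3), with roots -3, 1.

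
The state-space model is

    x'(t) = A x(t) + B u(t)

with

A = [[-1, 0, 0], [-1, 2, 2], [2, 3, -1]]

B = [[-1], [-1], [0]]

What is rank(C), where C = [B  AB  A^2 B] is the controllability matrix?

AB = [[1], [-1], [-5]]
A^2B = [[-1], [-13], [4]]
Controllability matrix C = [B  AB  A^2B] = [[-1, 1, -1], [-1, -1, -13], [0, -5, 4]]
det(C) = (-1)·((-1)·4 - (-13)·(-5)) - 1·((-1)·4 - (-13)·0) + (-1)·((-1)·(-5) - (-1)·0) = (-1)·(-69) - 1·(-4) + (-1)·5 = 68 ≠ 0, so rank(C) = 3.
rank(C) = 3 = n, so the pair (A, B) is completely controllable.

3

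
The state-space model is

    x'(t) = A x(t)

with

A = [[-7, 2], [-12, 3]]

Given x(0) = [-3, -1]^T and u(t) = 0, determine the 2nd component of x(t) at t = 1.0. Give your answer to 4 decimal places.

4.7216

det(sI - A) = s^2 - (tr A)s + det A, with tr A = (-7) + 3 = -4 and det A = (-7)·3 - 2·(-12) = -21 - (-24) = 3.
So p(s) = det(sI - A) = s^2 + 4s + 3.
Factor s^2 + 4s + 3: two numbers with sum -4 and product 3 are -1 and -3, so s^2 + 4s + 3 = (s + 1)(s + 3).
Hence p(s) = (s + 1) (s + 3), with roots -3, -1.
The eigenvalues -3, -1 are distinct and real, so A is diagonalisable and x(t) = e^{At} x(0) = V diag(e^{λ_i t}) V^{-1} x(0), where the columns of V are the eigenvectors.
λ = -3: A - (-3)I = [[-4, 2], [-12, 6]]. Row 1 gives (-4)·v1 + 2·v2 = 0, so take v_1 = [1, 2]^T.
λ = -1: A - (-1)I = [[-6, 2], [-12, 4]]. Row 1 gives (-6)·v1 + 2·v2 = 0, so take v_2 = [1, 3]^T.
V = [v_1 v_2] = [[1, 1], [2, 3]] has det V = 1, so V^{-1} = adj(V)/det V = [[3, -1], [-2, 1]].
Modal coordinates z(0) = V^{-1} x(0): 3·(-3) + (-1)·(-1) = -8; (-2)·(-3) + 1·(-1) = 5; so z(0) = [-8, 5]^T.
x_2(t) = Σ_i (v_i)_2 · z_i(0) · e^{λ_i t} (row 2 of V times the modal terms).
x_2(1.0) = 2·(-8)·e^{-3·1.0} + 3·5·e^{-1·1.0} = (-16)·0.049787 + 15·0.367879 = 4.7216.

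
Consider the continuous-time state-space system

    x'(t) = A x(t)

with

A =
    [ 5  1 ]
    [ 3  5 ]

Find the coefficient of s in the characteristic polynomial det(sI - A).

-10

For a 2×2 matrix, det(sI - A) = s^2 - (tr A)s + det A.
tr A = 10, det A = 22.
So p(s) = s^2 - 10s + 22.
The coefficient of s is -10.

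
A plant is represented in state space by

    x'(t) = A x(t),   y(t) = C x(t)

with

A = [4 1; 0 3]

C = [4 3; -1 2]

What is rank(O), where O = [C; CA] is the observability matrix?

CA = [[16, 13], [-4, 5]]
Observability matrix O = [C; CA] = [[4, 3], [-1, 2], [16, 13], [-4, 5]]
Take the 2×2 submatrix of O formed by rows 1, 2: [[4, 3], [-1, 2]]. Its determinant is 4·2 - 3·(-1) = 8 - (-3) = 11 ≠ 0.
So rank(O) ≥ 2; since O has 2 columns, rank(O) = 2.
rank(O) = 2 = n, so the pair (A, C) is completely observable.

2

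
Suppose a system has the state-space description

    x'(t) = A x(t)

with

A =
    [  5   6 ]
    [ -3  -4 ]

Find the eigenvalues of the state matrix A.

det(sI - A) = s^2 - (tr A)s + det A, with tr A = 5 + (-4) = 1 and det A = 5·(-4) - 6·(-3) = -20 - (-18) = -2.
So p(s) = det(sI - A) = s^2 - s - 2.
Factor s^2 - s - 2: two numbers with sum 1 and product -2 are 2 and -1, so s^2 - s - 2 = (s - 2)(s + 1).
Hence p(s) = (s - 2) (s + 1), with roots -1, 2.
At least one eigenvalue has non-negative real part, so the system is not asymptotically stable.

-1, 2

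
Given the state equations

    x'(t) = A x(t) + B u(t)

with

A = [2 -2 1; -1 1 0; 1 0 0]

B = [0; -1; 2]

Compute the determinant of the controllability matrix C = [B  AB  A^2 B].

AB = [[4], [-1], [0]]
A^2B = [[10], [-5], [4]]
Controllability matrix C = [B  AB  A^2B] = [[0, 4, 10], [-1, -1, -5], [2, 0, 4]]
Expanding along the first row, det(C) = 0·((-1)·4 - (-5)·0) - 4·((-1)·4 - (-5)·2) + 10·((-1)·0 - (-1)·2) = 0·(-4) - 4·6 + 10·2 = -4
Since det(C) ≠ 0, rank(C) = 3 and the system is completely controllable.

-4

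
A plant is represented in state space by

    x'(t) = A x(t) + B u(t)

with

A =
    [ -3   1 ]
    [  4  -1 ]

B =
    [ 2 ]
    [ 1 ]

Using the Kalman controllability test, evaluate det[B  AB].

19

AB = [[-5], [7]]
Controllability matrix C = [B  AB] = [[2, -5], [1, 7]]
det(C) = 2·7 - (-5)·1 = 14 - (-5) = 19
Since det(C) ≠ 0, rank(C) = 2 and the system is completely controllable.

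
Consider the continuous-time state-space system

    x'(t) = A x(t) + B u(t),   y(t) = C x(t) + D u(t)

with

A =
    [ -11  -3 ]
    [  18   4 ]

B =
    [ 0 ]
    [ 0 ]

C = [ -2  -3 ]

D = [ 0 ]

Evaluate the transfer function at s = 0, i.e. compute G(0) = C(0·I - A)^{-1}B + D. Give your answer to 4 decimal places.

0.0000

G(0) = C(-A)^{-1}B + D = -C A^{-1} B + D.
det A = 10, so A^{-1} = (1/10)·adj(A) = [[2/5, 3/10], [-9/5, -11/10]]
A^{-1} B = [0, 0]^T
C A^{-1} B = 0
G(0) = D - C A^{-1} B = 0 - (0) = 0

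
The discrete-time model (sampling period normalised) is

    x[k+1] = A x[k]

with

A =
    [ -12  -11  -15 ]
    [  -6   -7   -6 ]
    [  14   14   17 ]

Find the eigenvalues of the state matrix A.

-4, -1, 3

det(zI - A) = z^3 - (tr A)z^2 + (M11 + M22 + M33)z - det A, where Mii is the 2×2 principal minor of A obtained by deleting row i and column i.
tr A = (-12) + (-7) + 17 = -2; M11 = (-7)·17 - (-6)·14 = -119 - (-84) = -35; M22 = (-12)·17 - (-15)·14 = -204 - (-210) = 6; M33 = (-12)·(-7) - (-11)·(-6) = 84 - 66 = 18; sum of minors = -11.
det A = (-12)·((-7)·17 - (-6)·14) - (-11)·((-6)·17 - (-6)·14) + (-15)·((-6)·14 - (-7)·14) = (-12)·(-35) - (-11)·(-18) + (-15)·14 = 12.
So p(z) = det(zI - A) = z^3 + 2z^2 - 11z - 12.
Rational-root test: any integer root divides -12. Testing small divisors, z = -1 works: p(-1) = -1 + 2 + 11 + (-12) = 0, so (z + 1) is a factor.
Dividing, p(z) = (z + 1)(z^2 + z - 12).
Factor z^2 + z - 12: two numbers with sum -1 and product -12 are 3 and -4, so z^2 + z - 12 = (z - 3)(z + 4).
Hence p(z) = (z - 3) (z + 1) (z + 4), with roots -4, -1, 3.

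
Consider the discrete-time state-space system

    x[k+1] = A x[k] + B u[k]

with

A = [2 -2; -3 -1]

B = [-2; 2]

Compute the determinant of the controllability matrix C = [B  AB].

AB = [[-8], [4]]
Controllability matrix C = [B  AB] = [[-2, -8], [2, 4]]
det(C) = (-2)·4 - (-8)·2 = -8 - (-16) = 8
Since det(C) ≠ 0, rank(C) = 2 and the system is completely controllable.

8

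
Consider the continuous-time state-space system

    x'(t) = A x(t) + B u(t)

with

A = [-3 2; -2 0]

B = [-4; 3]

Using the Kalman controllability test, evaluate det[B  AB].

AB = [[18], [8]]
Controllability matrix C = [B  AB] = [[-4, 18], [3, 8]]
det(C) = (-4)·8 - 18·3 = -32 - 54 = -86
Since det(C) ≠ 0, rank(C) = 2 and the system is completely controllable.

-86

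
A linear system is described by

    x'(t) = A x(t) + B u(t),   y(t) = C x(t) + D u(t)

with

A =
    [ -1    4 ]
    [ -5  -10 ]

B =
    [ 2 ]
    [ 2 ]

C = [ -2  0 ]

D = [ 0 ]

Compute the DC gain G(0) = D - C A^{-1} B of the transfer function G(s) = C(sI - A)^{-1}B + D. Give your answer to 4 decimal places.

-1.8667

G(0) = C(-A)^{-1}B + D = -C A^{-1} B + D.
det A = 30, so A^{-1} = (1/30)·adj(A) = [[-1/3, -2/15], [1/6, -1/30]]
A^{-1} B = [-14/15, 4/15]^T
C A^{-1} B = 28/15
G(0) = D - C A^{-1} B = 0 - (28/15) = -28/15 ≈ -1.8667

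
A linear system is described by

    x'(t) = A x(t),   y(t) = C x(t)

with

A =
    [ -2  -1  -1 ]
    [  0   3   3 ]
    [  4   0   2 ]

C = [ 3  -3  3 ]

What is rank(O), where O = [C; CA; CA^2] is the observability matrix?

CA = [[6, -12, -6]]
CA^2 = [[-36, -42, -54]]
Observability matrix O = [C; CA; CA^2] = [[3, -3, 3], [6, -12, -6], [-36, -42, -54]]
det(O) = 3·((-12)·(-54) - (-6)·(-42)) - (-3)·(6·(-54) - (-6)·(-36)) + 3·(6·(-42) - (-12)·(-36)) = 3·396 - (-3)·(-540) + 3·(-684) = -2484 ≠ 0, so rank(O) = 3.
rank(O) = 3 = n, so the pair (A, C) is completely observable.

3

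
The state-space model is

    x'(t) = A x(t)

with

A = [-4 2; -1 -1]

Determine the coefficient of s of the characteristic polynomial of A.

5

For a 2×2 matrix, det(sI - A) = s^2 - (tr A)s + det A.
tr A = -5, det A = 6.
So p(s) = s^2 + 5s + 6.
The coefficient of s is 5.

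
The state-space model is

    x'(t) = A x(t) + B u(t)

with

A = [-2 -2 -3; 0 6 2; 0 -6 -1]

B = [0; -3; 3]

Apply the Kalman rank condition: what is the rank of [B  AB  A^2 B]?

AB = [[-3], [-12], [15]]
A^2B = [[-15], [-42], [57]]
Controllability matrix C = [B  AB  A^2B] = [[0, -3, -15], [-3, -12, -42], [3, 15, 57]]
The rows r1, r2, r3 of C are linearly dependent: r1 + r2 + r3 = 0 (check each entry), so rank(C) ≤ 2.
The 2×2 minor from rows 1, 2, columns 1, 2 is 0·(-12) - (-3)·(-3) = 0 - 9 = -9 ≠ 0, so rank(C) = 2.
rank(C) = 2 < n = 3, so the pair (A, B) is not completely controllable.

2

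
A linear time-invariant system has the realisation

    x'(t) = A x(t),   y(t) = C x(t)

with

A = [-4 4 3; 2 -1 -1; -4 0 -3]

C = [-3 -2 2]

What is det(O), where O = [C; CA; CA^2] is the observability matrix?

CA = [[0, -10, -13]]
CA^2 = [[32, 10, 49]]
Observability matrix O = [C; CA; CA^2] = [[-3, -2, 2], [0, -10, -13], [32, 10, 49]]
Expanding along the first row, det(O) = (-3)·((-10)·49 - (-13)·10) - (-2)·(0·49 - (-13)·32) + 2·(0·10 - (-10)·32) = (-3)·(-360) - (-2)·416 + 2·320 = 2552
Since det(O) ≠ 0, rank(O) = 3 and the system is completely observable.

2552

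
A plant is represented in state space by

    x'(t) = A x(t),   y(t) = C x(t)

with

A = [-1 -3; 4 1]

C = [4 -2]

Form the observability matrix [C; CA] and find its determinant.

-80

CA = [[-12, -14]]
Observability matrix O = [C; CA] = [[4, -2], [-12, -14]]
det(O) = 4·(-14) - (-2)·(-12) = -56 - 24 = -80
Since det(O) ≠ 0, rank(O) = 2 and the system is completely observable.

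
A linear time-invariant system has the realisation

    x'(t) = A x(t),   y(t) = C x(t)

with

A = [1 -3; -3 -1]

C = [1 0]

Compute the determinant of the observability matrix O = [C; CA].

-3

CA = [[1, -3]]
Observability matrix O = [C; CA] = [[1, 0], [1, -3]]
det(O) = 1·(-3) - 0·1 = -3 - 0 = -3
Since det(O) ≠ 0, rank(O) = 2 and the system is completely observable.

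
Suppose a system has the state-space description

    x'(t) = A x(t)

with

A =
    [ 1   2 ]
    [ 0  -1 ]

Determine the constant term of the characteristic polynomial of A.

For a 2×2 matrix, det(sI - A) = s^2 - (tr A)s + det A.
tr A = 0, det A = -1.
So p(s) = s^2 - 1.
The constant term is -1.

-1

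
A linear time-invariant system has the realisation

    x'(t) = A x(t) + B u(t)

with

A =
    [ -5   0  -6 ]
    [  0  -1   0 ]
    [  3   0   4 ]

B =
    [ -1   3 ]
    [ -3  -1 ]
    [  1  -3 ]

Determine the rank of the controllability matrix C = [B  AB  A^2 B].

2

AB = [[-1, 3], [3, 1], [1, -3]]
A^2B = [[-1, 3], [-3, -1], [1, -3]]
Controllability matrix C = [B  AB  A^2B] = [[-1, 3, -1, 3, -1, 3], [-3, -1, 3, 1, -3, -1], [1, -3, 1, -3, 1, -3]]
The rows r1, r2, r3 of C are linearly dependent: r1 + r3 = 0 (check each entry), so rank(C) ≤ 2.
The 2×2 minor from rows 1, 2, columns 1, 2 is (-1)·(-1) - 3·(-3) = 1 - (-9) = 10 ≠ 0, so rank(C) = 2.
rank(C) = 2 < n = 3, so the pair (A, B) is not completely controllable.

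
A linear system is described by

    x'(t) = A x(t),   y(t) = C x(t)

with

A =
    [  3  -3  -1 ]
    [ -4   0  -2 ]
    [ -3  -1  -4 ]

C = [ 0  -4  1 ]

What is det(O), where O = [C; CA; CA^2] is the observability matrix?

CA = [[13, -1, 4]]
CA^2 = [[31, -43, -27]]
Observability matrix O = [C; CA; CA^2] = [[0, -4, 1], [13, -1, 4], [31, -43, -27]]
Expanding along the first row, det(O) = 0·((-1)·(-27) - 4·(-43)) - (-4)·(13·(-27) - 4·31) + 1·(13·(-43) - (-1)·31) = 0·199 - (-4)·(-475) + 1·(-528) = -2428
Since det(O) ≠ 0, rank(O) = 3 and the system is completely observable.

-2428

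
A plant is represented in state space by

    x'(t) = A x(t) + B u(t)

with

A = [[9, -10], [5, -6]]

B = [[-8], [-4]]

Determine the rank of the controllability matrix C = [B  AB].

AB = [[-32], [-16]]
Controllability matrix C = [B  AB] = [[-8, -32], [-4, -16]]
Every column of C is a scalar multiple of column 1 = [-8, -4] (multipliers 1, 4), so the columns span a one-dimensional space.
C ≠ 0, hence rank(C) = 1.
rank(C) = 1 < n = 2, so the pair (A, B) is not completely controllable.

1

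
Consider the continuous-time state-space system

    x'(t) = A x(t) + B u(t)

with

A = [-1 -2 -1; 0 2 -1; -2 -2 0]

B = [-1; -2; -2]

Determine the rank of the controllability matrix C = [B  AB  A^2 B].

3

AB = [[7], [-2], [6]]
A^2B = [[-9], [-10], [-10]]
Controllability matrix C = [B  AB  A^2B] = [[-1, 7, -9], [-2, -2, -10], [-2, 6, -10]]
det(C) = (-1)·((-2)·(-10) - (-10)·6) - 7·((-2)·(-10) - (-10)·(-2)) + (-9)·((-2)·6 - (-2)·(-2)) = (-1)·80 - 7·0 + (-9)·(-16) = 64 ≠ 0, so rank(C) = 3.
rank(C) = 3 = n, so the pair (A, B) is completely controllable.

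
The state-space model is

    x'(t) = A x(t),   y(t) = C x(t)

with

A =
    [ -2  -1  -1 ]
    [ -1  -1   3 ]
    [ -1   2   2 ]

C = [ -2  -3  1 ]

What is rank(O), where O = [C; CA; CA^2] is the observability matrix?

CA = [[6, 7, -5]]
CA^2 = [[-14, -23, 5]]
Observability matrix O = [C; CA; CA^2] = [[-2, -3, 1], [6, 7, -5], [-14, -23, 5]]
The columns c1, c2, c3 of O are linearly dependent: 2·c1 - c2 + c3 = 0 (check each entry), so rank(O) ≤ 2.
The 2×2 minor from rows 1, 2, columns 1, 2 is (-2)·7 - (-3)·6 = -14 - (-18) = 4 ≠ 0, so rank(O) = 2.
rank(O) = 2 < n = 3, so the pair (A, C) is not completely observable.

2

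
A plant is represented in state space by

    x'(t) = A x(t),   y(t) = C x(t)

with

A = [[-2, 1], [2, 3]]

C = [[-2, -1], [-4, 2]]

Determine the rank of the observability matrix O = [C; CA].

CA = [[2, -5], [12, 2]]
Observability matrix O = [C; CA] = [[-2, -1], [-4, 2], [2, -5], [12, 2]]
Take the 2×2 submatrix of O formed by rows 1, 2: [[-2, -1], [-4, 2]]. Its determinant is (-2)·2 - (-1)·(-4) = -4 - 4 = -8 ≠ 0.
So rank(O) ≥ 2; since O has 2 columns, rank(O) = 2.
rank(O) = 2 = n, so the pair (A, C) is completely observable.

2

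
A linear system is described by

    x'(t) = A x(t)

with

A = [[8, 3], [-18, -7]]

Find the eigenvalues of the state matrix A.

-1, 2

det(sI - A) = s^2 - (tr A)s + det A, with tr A = 8 + (-7) = 1 and det A = 8·(-7) - 3·(-18) = -56 - (-54) = -2.
So p(s) = det(sI - A) = s^2 - s - 2.
Factor s^2 - s - 2: two numbers with sum 1 and product -2 are 2 and -1, so s^2 - s - 2 = (s - 2)(s + 1).
Hence p(s) = (s - 2) (s + 1), with roots -1, 2.
At least one eigenvalue has non-negative real part, so the system is not asymptotically stable.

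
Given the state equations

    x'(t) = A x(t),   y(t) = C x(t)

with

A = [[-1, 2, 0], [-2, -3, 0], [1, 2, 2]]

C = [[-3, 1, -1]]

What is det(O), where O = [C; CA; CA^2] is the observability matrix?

CA = [[0, -11, -2]]
CA^2 = [[20, 29, -4]]
Observability matrix O = [C; CA; CA^2] = [[-3, 1, -1], [0, -11, -2], [20, 29, -4]]
Expanding along the first row, det(O) = (-3)·((-11)·(-4) - (-2)·29) - 1·(0·(-4) - (-2)·20) + (-1)·(0·29 - (-11)·20) = (-3)·102 - 1·40 + (-1)·220 = -566
Since det(O) ≠ 0, rank(O) = 3 and the system is completely observable.

-566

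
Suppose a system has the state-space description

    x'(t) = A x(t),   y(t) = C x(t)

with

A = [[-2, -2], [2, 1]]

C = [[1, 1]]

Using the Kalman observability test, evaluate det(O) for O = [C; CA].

-1

CA = [[0, -1]]
Observability matrix O = [C; CA] = [[1, 1], [0, -1]]
det(O) = 1·(-1) - 1·0 = -1 - 0 = -1
Since det(O) ≠ 0, rank(O) = 2 and the system is completely observable.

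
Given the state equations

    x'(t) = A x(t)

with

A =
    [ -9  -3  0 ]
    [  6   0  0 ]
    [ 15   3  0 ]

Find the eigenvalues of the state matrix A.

det(sI - A) = s^3 - (tr A)s^2 + (M11 + M22 + M33)s - det A, where Mii is the 2×2 principal minor of A obtained by deleting row i and column i.
tr A = (-9) + 0 + 0 = -9; M11 = 0·0 - 0·3 = 0 - 0 = 0; M22 = (-9)·0 - 0·15 = 0 - 0 = 0; M33 = (-9)·0 - (-3)·6 = 0 - (-18) = 18; sum of minors = 18.
det A = (-9)·(0·0 - 0·3) - (-3)·(6·0 - 0·15) + 0·(6·3 - 0·15) = (-9)·0 - (-3)·0 + 0·18 = 0.
So p(s) = det(sI - A) = s^3 + 9s^2 + 18s.
The constant term is 0, so p(s) = s(s^2 + 9s + 18).
Factor s^2 + 9s + 18: two numbers with sum -9 and product 18 are -3 and -6, so s^2 + 9s + 18 = (s + 3)(s + 6).
Hence p(s) = s (s + 3) (s + 6), with roots -6, -3, 0.
At least one eigenvalue has non-negative real part, so the system is not asymptotically stable.

-6, -3, 0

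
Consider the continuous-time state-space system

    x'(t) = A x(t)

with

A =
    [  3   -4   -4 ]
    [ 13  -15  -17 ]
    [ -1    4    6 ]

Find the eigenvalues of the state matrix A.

-5, -3, 2

det(sI - A) = s^3 - (tr A)s^2 + (M11 + M22 + M33)s - det A, where Mii is the 2×2 principal minor of A obtained by deleting row i and column i.
tr A = 3 + (-15) + 6 = -6; M11 = (-15)·6 - (-17)·4 = -90 - (-68) = -22; M22 = 3·6 - (-4)·(-1) = 18 - 4 = 14; M33 = 3·(-15) - (-4)·13 = -45 - (-52) = 7; sum of minors = -1.
det A = 3·((-15)·6 - (-17)·4) - (-4)·(13·6 - (-17)·(-1)) + (-4)·(13·4 - (-15)·(-1)) = 3·(-22) - (-4)·61 + (-4)·37 = 30.
So p(s) = det(sI - A) = s^3 + 6s^2 - s - 30.
Rational-root test: any integer root divides -30. Testing small divisors, s = 2 works: p(2) = 8 + 24 + (-2) + (-30) = 0, so (s - 2) is a factor.
Dividing, p(s) = (s - 2)(s^2 + 8s + 15).
Factor s^2 + 8s + 15: two numbers with sum -8 and product 15 are -3 and -5, so s^2 + 8s + 15 = (s + 3)(s + 5).
Hence p(s) = (s - 2) (s + 3) (s + 5), with roots -5, -3, 2.
At least one eigenvalue has non-negative real part, so the system is not asymptotically stable.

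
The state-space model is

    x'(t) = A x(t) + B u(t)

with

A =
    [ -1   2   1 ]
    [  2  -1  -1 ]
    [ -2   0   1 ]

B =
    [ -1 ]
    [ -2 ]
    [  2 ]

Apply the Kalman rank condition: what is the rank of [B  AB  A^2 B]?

AB = [[-1], [-2], [4]]
A^2B = [[1], [-4], [6]]
Controllability matrix C = [B  AB  A^2B] = [[-1, -1, 1], [-2, -2, -4], [2, 4, 6]]
det(C) = (-1)·((-2)·6 - (-4)·4) - (-1)·((-2)·6 - (-4)·2) + 1·((-2)·4 - (-2)·2) = (-1)·4 - (-1)·(-4) + 1·(-4) = -12 ≠ 0, so rank(C) = 3.
rank(C) = 3 = n, so the pair (A, B) is completely controllable.

3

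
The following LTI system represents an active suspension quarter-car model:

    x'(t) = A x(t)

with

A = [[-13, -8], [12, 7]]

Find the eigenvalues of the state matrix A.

det(sI - A) = s^2 - (tr A)s + det A, with tr A = (-13) + 7 = -6 and det A = (-13)·7 - (-8)·12 = -91 - (-96) = 5.
So p(s) = det(sI - A) = s^2 + 6s + 5.
Factor s^2 + 6s + 5: two numbers with sum -6 and product 5 are -1 and -5, so s^2 + 6s + 5 = (s + 1)(s + 5).
Hence p(s) = (s + 1) (s + 5), with roots -5, -1.
All eigenvalues have negative real part, so the system is asymptotically stable.

-5, -1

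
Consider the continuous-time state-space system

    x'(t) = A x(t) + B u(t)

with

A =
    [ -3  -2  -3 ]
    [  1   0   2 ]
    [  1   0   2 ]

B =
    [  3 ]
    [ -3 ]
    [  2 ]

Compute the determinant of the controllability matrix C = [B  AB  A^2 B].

AB = [[-9], [7], [7]]
A^2B = [[-8], [5], [5]]
Controllability matrix C = [B  AB  A^2B] = [[3, -9, -8], [-3, 7, 5], [2, 7, 5]]
Expanding along the first row, det(C) = 3·(7·5 - 5·7) - (-9)·((-3)·5 - 5·2) + (-8)·((-3)·7 - 7·2) = 3·0 - (-9)·(-25) + (-8)·(-35) = 55
Since det(C) ≠ 0, rank(C) = 3 and the system is completely controllable.

55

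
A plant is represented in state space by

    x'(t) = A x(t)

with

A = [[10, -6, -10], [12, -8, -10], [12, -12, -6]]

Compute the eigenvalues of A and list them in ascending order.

-6, -2, 4

det(sI - A) = s^3 - (tr A)s^2 + (M11 + M22 + M33)s - det A, where Mii is the 2×2 principal minor of A obtained by deleting row i and column i.
tr A = 10 + (-8) + (-6) = -4; M11 = (-8)·(-6) - (-10)·(-12) = 48 - 120 = -72; M22 = 10·(-6) - (-10)·12 = -60 - (-120) = 60; M33 = 10·(-8) - (-6)·12 = -80 - (-72) = -8; sum of minors = -20.
det A = 10·((-8)·(-6) - (-10)·(-12)) - (-6)·(12·(-6) - (-10)·12) + (-10)·(12·(-12) - (-8)·12) = 10·(-72) - (-6)·48 + (-10)·(-48) = 48.
So p(s) = det(sI - A) = s^3 + 4s^2 - 20s - 48.
Rational-root test: any integer root divides -48. Testing small divisors, s = -2 works: p(-2) = -8 + 16 + 40 + (-48) = 0, so (s + 2) is a factor.
Dividing, p(s) = (s + 2)(s^2 + 2s - 24).
Factor s^2 + 2s - 24: two numbers with sum -2 and product -24 are 4 and -6, so s^2 + 2s - 24 = (s - 4)(s + 6).
Hence p(s) = (s - 4) (s + 2) (s + 6), with roots -6, -2, 4.
At least one eigenvalue has non-negative real part, so the system is not asymptotically stable.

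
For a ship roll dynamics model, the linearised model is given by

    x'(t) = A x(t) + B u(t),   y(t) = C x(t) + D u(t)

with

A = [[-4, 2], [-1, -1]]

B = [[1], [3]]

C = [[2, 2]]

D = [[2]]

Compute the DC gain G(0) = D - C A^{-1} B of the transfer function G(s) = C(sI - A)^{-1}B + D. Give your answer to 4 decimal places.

G(0) = C(-A)^{-1}B + D = -C A^{-1} B + D.
det A = 6, so A^{-1} = (1/6)·adj(A) = [[-1/6, -1/3], [1/6, -2/3]]
A^{-1} B = [-7/6, -11/6]^T
C A^{-1} B = -6
G(0) = D - C A^{-1} B = 2 - (-6) = 8

8.0000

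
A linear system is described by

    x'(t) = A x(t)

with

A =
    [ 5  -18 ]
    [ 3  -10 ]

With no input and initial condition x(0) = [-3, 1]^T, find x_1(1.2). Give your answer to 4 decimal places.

-4.4192

det(sI - A) = s^2 - (tr A)s + det A, with tr A = 5 + (-10) = -5 and det A = 5·(-10) - (-18)·3 = -50 - (-54) = 4.
So p(s) = det(sI - A) = s^2 + 5s + 4.
Factor s^2 + 5s + 4: two numbers with sum -5 and product 4 are -1 and -4, so s^2 + 5s + 4 = (s + 1)(s + 4).
Hence p(s) = (s + 1) (s + 4), with roots -4, -1.
The eigenvalues -4, -1 are distinct and real, so A is diagonalisable and x(t) = e^{At} x(0) = V diag(e^{λ_i t}) V^{-1} x(0), where the columns of V are the eigenvectors.
λ = -4: A - (-4)I = [[9, -18], [3, -6]]. Row 1 gives 9·v1 + (-18)·v2 = 0, so take v_1 = [-2, -1]^T.
λ = -1: A - (-1)I = [[6, -18], [3, -9]]. Row 1 gives 6·v1 + (-18)·v2 = 0, so take v_2 = [-3, -1]^T.
V = [v_1 v_2] = [[-2, -3], [-1, -1]] has det V = -1, so V^{-1} = adj(V)/det V = [[1, -3], [-1, 2]].
Modal coordinates z(0) = V^{-1} x(0): 1·(-3) + (-3)·1 = -6; (-1)·(-3) + 2·1 = 5; so z(0) = [-6, 5]^T.
x_1(t) = Σ_i (v_i)_1 · z_i(0) · e^{λ_i t} (row 1 of V times the modal terms).
x_1(1.2) = (-2)·(-6)·e^{-4·1.2} + (-3)·5·e^{-1·1.2} = 12·0.008230 + (-15)·0.301194 = -4.4192.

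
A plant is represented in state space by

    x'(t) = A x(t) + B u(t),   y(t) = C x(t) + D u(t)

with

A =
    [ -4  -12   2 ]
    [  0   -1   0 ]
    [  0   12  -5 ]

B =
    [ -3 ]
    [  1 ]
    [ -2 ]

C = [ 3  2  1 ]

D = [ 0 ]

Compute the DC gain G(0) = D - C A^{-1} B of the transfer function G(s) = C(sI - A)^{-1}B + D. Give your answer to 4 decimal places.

G(0) = C(-A)^{-1}B + D = -C A^{-1} B + D.
det A = -20, so A^{-1} = (1/-20)·adj(A) = [[-1/4, 9/5, -1/10], [0, -1, 0], [0, -12/5, -1/5]]
A^{-1} B = [11/4, -1, -2]^T
C A^{-1} B = 17/4
G(0) = D - C A^{-1} B = 0 - (17/4) = -17/4 ≈ -4.2500

-4.2500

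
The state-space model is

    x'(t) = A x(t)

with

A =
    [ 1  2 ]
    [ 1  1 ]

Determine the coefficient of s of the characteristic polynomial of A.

For a 2×2 matrix, det(sI - A) = s^2 - (tr A)s + det A.
tr A = 2, det A = -1.
So p(s) = s^2 - 2s - 1.
The coefficient of s is -2.

-2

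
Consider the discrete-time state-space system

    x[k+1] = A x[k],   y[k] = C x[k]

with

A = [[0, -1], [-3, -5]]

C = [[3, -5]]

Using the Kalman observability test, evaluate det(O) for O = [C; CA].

CA = [[15, 22]]
Observability matrix O = [C; CA] = [[3, -5], [15, 22]]
det(O) = 3·22 - (-5)·15 = 66 - (-75) = 141
Since det(O) ≠ 0, rank(O) = 2 and the system is completely observable.

141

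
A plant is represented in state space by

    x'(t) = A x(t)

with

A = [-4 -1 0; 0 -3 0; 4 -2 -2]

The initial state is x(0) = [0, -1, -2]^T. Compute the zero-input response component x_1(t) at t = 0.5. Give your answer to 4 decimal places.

0.0878

det(sI - A) = s^3 - (tr A)s^2 + (M11 + M22 + M33)s - det A, where Mii is the 2×2 principal minor of A obtained by deleting row i and column i.
tr A = (-4) + (-3) + (-2) = -9; M11 = (-3)·(-2) - 0·(-2) = 6 - 0 = 6; M22 = (-4)·(-2) - 0·4 = 8 - 0 = 8; M33 = (-4)·(-3) - (-1)·0 = 12 - 0 = 12; sum of minors = 26.
det A = (-4)·((-3)·(-2) - 0·(-2)) - (-1)·(0·(-2) - 0·4) + 0·(0·(-2) - (-3)·4) = (-4)·6 - (-1)·0 + 0·12 = -24.
So p(s) = det(sI - A) = s^3 + 9s^2 + 26s + 24.
Rational-root test: any integer root divides 24. Testing small divisors, s = -2 works: p(-2) = -8 + 36 + (-52) + 24 = 0, so (s + 2) is a factor.
Dividing, p(s) = (s + 2)(s^2 + 7s + 12).
Factor s^2 + 7s + 12: two numbers with sum -7 and product 12 are -3 and -4, so s^2 + 7s + 12 = (s + 3)(s + 4).
Hence p(s) = (s + 2) (s + 3) (s + 4), with roots -4, -3, -2.
The eigenvalues -4, -3, -2 are distinct and real, so A is diagonalisable and x(t) = e^{At} x(0) = V diag(e^{λ_i t}) V^{-1} x(0), where the columns of V are the eigenvectors.
λ = -4: A - (-4)I = [[0, -1, 0], [0, 1, 0], [4, -2, 2]]. v must be orthogonal to every row; (row 1) × (row 3) = [-2, 0, 4], so take v_1 = [1, 0, -2]^T.
λ = -3: A - (-3)I = [[-1, -1, 0], [0, 0, 0], [4, -2, 1]]. v must be orthogonal to every row; (row 1) × (row 3) = [-1, 1, 6], so take v_2 = [-1, 1, 6]^T.
λ = -2: A - (-2)I = [[-2, -1, 0], [0, -1, 0], [4, -2, 0]]. v must be orthogonal to every row; (row 1) × (row 2) = [0, 0, 2], so take v_3 = [0, 0, 1]^T.
V = [v_1 v_2 v_3] = [[1, -1, 0], [0, 1, 0], [-2, 6, 1]] has det V = 1, so V^{-1} = adj(V)/det V = [[1, 1, 0], [0, 1, 0], [2, -4, 1]].
Modal coordinates z(0) = V^{-1} x(0): 1·0 + 1·(-1) + 0·(-2) = -1; 0·0 + 1·(-1) + 0·(-2) = -1; 2·0 + (-4)·(-1) + 1·(-2) = 2; so z(0) = [-1, -1, 2]^T.
x_1(t) = Σ_i (v_i)_1 · z_i(0) · e^{λ_i t} (row 1 of V times the modal terms).
x_1(0.5) = 1·(-1)·e^{-4·0.5} + (-1)·(-1)·e^{-3·0.5} + 0·2·e^{-2·0.5} = (-1)·0.135335 + 1·0.223130 + 0·0.367879 = 0.0878.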